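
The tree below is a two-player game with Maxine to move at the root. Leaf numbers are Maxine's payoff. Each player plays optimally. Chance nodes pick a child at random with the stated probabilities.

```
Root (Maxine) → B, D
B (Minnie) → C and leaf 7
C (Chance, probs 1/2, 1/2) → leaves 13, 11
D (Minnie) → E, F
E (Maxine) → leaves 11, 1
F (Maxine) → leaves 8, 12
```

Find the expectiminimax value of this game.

11

C (Chance): 1/2·13 + 1/2·11 = 12
B (Minnie): min(12, 7) = 7
E (Maxine): max(11, 1) = 11
F (Maxine): max(8, 12) = 12
D (Minnie): min(11, 12) = 11
Root (Maxine): max(7, 11) = 11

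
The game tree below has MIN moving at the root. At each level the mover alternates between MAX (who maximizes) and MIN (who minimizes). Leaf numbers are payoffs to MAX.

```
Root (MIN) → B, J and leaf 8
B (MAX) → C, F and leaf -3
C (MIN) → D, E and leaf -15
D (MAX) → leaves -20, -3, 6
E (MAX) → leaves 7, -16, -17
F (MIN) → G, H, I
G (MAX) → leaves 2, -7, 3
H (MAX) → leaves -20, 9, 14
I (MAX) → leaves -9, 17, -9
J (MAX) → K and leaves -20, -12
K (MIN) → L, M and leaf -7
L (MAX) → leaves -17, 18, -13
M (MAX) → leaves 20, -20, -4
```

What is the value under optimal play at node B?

3

D: max(-20, -3, 6) = 6
E: max(7, -16, -17) = 7
C: min(6, 7, -15) = -15
G: max(2, -7, 3) = 3
H: max(-20, 9, 14) = 14
I: max(-9, 17, -9) = 17
F: min(3, 14, 17) = 3
B: max(-15, 3, -3) = 3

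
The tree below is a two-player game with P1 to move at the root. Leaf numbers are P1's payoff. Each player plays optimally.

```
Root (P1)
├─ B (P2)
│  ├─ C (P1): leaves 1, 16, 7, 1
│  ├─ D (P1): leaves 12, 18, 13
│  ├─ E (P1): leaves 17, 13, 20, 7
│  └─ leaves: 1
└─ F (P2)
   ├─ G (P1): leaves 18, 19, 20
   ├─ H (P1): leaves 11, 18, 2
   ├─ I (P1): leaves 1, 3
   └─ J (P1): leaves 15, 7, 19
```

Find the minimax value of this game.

3

C (P1): max(1, 16, 7, 1) = 16
D (P1): max(12, 18, 13) = 18
E (P1): max(17, 13, 20, 7) = 20
B (P2): min(16, 18, 20, 1) = 1
G (P1): max(18, 19, 20) = 20
H (P1): max(11, 18, 2) = 18
I (P1): max(1, 3) = 3
J (P1): max(15, 7, 19) = 19
F (P2): min(20, 18, 3, 19) = 3
Root (P1): max(1, 3) = 3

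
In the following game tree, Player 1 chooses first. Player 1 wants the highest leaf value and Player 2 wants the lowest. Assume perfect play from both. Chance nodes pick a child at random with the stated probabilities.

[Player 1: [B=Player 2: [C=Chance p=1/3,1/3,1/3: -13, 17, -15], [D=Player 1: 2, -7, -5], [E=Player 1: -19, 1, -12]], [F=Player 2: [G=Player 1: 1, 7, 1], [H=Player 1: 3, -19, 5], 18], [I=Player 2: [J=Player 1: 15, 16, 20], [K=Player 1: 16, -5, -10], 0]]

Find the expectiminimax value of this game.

C (Chance): 1/3·-13 + 1/3·17 + 1/3·-15 = -3.67
D (Player 1): max(2, -7, -5) = 2
E (Player 1): max(-19, 1, -12) = 1
B (Player 2): min(-3.67, 2, 1) = -3.67
G (Player 1): max(1, 7, 1) = 7
H (Player 1): max(3, -19, 5) = 5
F (Player 2): min(7, 5, 18) = 5
J (Player 1): max(15, 16, 20) = 20
K (Player 1): max(16, -5, -10) = 16
I (Player 2): min(20, 16, 0) = 0
Root (Player 1): max(-3.67, 5, 0) = 5

5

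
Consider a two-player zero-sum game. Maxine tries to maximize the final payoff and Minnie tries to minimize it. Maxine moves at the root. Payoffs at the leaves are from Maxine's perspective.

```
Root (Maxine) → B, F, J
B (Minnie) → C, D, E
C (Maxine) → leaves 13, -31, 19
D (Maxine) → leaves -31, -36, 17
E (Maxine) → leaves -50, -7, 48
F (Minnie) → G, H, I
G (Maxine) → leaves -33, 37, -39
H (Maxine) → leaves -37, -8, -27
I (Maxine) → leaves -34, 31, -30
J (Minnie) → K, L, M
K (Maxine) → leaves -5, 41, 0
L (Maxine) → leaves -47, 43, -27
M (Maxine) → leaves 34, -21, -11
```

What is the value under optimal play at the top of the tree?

C (Maxine): max(13, -31, 19) = 19
D (Maxine): max(-31, -36, 17) = 17
E (Maxine): max(-50, -7, 48) = 48
B (Minnie): min(19, 17, 48) = 17
G (Maxine): max(-33, 37, -39) = 37
H (Maxine): max(-37, -8, -27) = -8
I (Maxine): max(-34, 31, -30) = 31
F (Minnie): min(37, -8, 31) = -8
K (Maxine): max(-5, 41, 0) = 41
L (Maxine): max(-47, 43, -27) = 43
M (Maxine): max(34, -21, -11) = 34
J (Minnie): min(41, 43, 34) = 34
Root (Maxine): max(17, -8, 34) = 34

34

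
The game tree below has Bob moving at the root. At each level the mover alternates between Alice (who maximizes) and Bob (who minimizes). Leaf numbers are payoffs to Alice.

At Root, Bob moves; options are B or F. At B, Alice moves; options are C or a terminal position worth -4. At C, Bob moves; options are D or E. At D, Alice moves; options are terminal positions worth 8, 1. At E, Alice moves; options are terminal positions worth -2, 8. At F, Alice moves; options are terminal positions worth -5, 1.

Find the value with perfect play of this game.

1

D (Alice): max(8, 1) = 8
E (Alice): max(-2, 8) = 8
C (Bob): min(8, 8) = 8
B (Alice): max(8, -4) = 8
F (Alice): max(-5, 1) = 1
Root (Bob): min(8, 1) = 1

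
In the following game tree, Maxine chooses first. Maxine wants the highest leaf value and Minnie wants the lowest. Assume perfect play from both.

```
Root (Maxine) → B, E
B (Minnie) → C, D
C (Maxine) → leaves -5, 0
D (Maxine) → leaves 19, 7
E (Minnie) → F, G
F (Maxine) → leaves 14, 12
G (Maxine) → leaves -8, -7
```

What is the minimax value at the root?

0

C (Maxine): max(-5, 0) = 0
D (Maxine): max(19, 7) = 19
B (Minnie): min(0, 19) = 0
F (Maxine): max(14, 12) = 14
G (Maxine): max(-8, -7) = -7
E (Minnie): min(14, -7) = -7
Root (Maxine): max(0, -7) = 0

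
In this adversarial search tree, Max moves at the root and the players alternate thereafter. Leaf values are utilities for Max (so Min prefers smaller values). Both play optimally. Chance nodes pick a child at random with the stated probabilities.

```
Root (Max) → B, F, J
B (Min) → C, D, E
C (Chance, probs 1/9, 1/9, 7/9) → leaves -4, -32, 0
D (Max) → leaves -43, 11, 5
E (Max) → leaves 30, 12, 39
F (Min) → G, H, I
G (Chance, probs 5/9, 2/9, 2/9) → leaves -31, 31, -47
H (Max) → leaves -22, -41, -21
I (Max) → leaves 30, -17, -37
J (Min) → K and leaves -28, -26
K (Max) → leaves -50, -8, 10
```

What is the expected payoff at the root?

C (Chance): 1/9·-4 + 1/9·-32 + 7/9·0 = -4
D (Max): max(-43, 11, 5) = 11
E (Max): max(30, 12, 39) = 39
B (Min): min(-4, 11, 39) = -4
G (Chance): 5/9·-31 + 2/9·31 + 2/9·-47 = -20.78
H (Max): max(-22, -41, -21) = -21
I (Max): max(30, -17, -37) = 30
F (Min): min(-20.78, -21, 30) = -21
K (Max): max(-50, -8, 10) = 10
J (Min): min(10, -28, -26) = -28
Root (Max): max(-4, -21, -28) = -4

-4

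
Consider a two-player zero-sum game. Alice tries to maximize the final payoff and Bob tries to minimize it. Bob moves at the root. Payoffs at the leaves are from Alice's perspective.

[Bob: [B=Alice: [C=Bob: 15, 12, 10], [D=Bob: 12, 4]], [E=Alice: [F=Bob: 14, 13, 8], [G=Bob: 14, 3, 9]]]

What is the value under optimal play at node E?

8

F: min(14, 13, 8) = 8
G: min(14, 3, 9) = 3
E: max(8, 3) = 8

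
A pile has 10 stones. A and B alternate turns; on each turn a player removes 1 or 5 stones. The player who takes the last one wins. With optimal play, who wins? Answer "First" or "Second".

Compute winning (W) and losing (L) positions by backward induction:
i:   0  1  2  3  4  5  6  7  8  9 10
     L  W  L  W  L  W  L  W  L  W  L
Position 10 is L, so the second player wins.

Second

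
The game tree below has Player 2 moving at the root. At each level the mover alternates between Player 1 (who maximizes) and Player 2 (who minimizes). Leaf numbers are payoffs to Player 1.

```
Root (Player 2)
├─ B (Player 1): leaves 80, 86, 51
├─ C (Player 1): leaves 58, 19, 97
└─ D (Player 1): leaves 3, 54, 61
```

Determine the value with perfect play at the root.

61

B (Player 1): max(80, 86, 51) = 86
C (Player 1): max(58, 19, 97) = 97
D (Player 1): max(3, 54, 61) = 61
Root (Player 2): min(86, 97, 61) = 61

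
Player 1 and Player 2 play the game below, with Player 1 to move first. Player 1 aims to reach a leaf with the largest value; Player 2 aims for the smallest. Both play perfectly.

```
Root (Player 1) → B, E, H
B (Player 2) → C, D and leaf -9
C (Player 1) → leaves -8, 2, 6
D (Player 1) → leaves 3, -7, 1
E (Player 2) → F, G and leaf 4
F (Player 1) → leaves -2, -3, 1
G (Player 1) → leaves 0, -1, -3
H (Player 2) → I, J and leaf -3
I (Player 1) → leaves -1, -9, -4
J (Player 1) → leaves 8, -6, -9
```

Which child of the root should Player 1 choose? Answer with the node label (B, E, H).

C (Player 1): max(-8, 2, 6) = 6
D (Player 1): max(3, -7, 1) = 3
B (Player 2): min(6, 3, -9) = -9
F (Player 1): max(-2, -3, 1) = 1
G (Player 1): max(0, -1, -3) = 0
E (Player 2): min(1, 0, 4) = 0
I (Player 1): max(-1, -9, -4) = -1
J (Player 1): max(8, -6, -9) = 8
H (Player 2): min(-1, 8, -3) = -3
Root (Player 1): max(-9, 0, -3) = 0
Player 1 picks the child with the highest value: E (value 0).

E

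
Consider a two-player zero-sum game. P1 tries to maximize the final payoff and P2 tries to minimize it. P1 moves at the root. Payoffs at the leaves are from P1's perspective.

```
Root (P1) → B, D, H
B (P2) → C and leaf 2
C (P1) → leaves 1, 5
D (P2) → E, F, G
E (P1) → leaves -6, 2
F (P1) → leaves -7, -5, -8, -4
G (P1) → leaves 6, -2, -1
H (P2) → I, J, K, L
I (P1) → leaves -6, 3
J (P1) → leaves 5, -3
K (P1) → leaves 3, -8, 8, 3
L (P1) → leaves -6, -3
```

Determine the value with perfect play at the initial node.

2

C (P1): max(1, 5) = 5
B (P2): min(5, 2) = 2
E (P1): max(-6, 2) = 2
F (P1): max(-7, -5, -8, -4) = -4
G (P1): max(6, -2, -1) = 6
D (P2): min(2, -4, 6) = -4
I (P1): max(-6, 3) = 3
J (P1): max(5, -3) = 5
K (P1): max(3, -8, 8, 3) = 8
L (P1): max(-6, -3) = -3
H (P2): min(3, 5, 8, -3) = -3
Root (P1): max(2, -4, -3) = 2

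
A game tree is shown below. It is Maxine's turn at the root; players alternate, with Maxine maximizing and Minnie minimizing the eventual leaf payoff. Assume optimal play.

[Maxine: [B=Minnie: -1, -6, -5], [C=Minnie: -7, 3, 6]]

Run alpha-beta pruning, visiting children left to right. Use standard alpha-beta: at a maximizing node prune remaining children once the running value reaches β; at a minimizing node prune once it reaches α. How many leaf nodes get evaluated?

B [α=-∞,β=+∞]: v=-6
C [α=-6,β=+∞]: v=-7 after child 1 ≤ α → α-cutoff, skip 2
Root [α=-∞,β=+∞]: v=-6
Leaves evaluated: 4 of 6.

4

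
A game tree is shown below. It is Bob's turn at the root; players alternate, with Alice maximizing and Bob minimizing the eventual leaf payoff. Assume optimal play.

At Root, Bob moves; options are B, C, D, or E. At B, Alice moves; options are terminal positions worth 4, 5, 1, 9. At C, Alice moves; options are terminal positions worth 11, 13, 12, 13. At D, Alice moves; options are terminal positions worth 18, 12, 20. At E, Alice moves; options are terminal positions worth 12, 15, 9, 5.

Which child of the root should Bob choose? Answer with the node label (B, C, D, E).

B (Alice): max(4, 5, 1, 9) = 9
C (Alice): max(11, 13, 12, 13) = 13
D (Alice): max(18, 12, 20) = 20
E (Alice): max(12, 15, 9, 5) = 15
Root (Bob): min(9, 13, 20, 15) = 9
Bob picks the child with the lowest value: B (value 9).

B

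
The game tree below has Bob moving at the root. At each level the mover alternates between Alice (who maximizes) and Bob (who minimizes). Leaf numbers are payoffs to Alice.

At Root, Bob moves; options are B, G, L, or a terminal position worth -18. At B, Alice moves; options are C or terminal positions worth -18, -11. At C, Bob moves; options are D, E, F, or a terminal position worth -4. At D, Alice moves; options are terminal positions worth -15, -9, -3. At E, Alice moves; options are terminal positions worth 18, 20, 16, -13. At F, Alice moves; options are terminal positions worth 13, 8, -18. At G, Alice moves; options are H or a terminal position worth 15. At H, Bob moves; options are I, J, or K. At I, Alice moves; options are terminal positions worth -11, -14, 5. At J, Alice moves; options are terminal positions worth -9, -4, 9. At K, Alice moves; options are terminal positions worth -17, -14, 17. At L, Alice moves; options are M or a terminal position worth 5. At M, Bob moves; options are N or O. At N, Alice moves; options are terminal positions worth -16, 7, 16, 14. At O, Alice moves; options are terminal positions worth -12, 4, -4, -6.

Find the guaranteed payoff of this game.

-18

D (Alice): max(-15, -9, -3) = -3
E (Alice): max(18, 20, 16, -13) = 20
F (Alice): max(13, 8, -18) = 13
C (Bob): min(-3, 20, 13, -4) = -4
B (Alice): max(-4, -18, -11) = -4
I (Alice): max(-11, -14, 5) = 5
J (Alice): max(-9, -4, 9) = 9
K (Alice): max(-17, -14, 17) = 17
H (Bob): min(5, 9, 17) = 5
G (Alice): max(5, 15) = 15
N (Alice): max(-16, 7, 16, 14) = 16
O (Alice): max(-12, 4, -4, -6) = 4
M (Bob): min(16, 4) = 4
L (Alice): max(4, 5) = 5
Root (Bob): min(-4, 15, 5, -18) = -18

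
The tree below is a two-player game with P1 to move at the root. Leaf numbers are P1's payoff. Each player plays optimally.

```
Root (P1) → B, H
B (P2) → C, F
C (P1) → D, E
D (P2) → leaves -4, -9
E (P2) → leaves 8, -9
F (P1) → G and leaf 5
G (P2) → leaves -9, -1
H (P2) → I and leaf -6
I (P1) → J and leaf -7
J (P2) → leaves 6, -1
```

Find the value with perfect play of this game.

D (P2): min(-4, -9) = -9
E (P2): min(8, -9) = -9
C (P1): max(-9, -9) = -9
G (P2): min(-9, -1) = -9
F (P1): max(-9, 5) = 5
B (P2): min(-9, 5) = -9
J (P2): min(6, -1) = -1
I (P1): max(-1, -7) = -1
H (P2): min(-1, -6) = -6
Root (P1): max(-9, -6) = -6

-6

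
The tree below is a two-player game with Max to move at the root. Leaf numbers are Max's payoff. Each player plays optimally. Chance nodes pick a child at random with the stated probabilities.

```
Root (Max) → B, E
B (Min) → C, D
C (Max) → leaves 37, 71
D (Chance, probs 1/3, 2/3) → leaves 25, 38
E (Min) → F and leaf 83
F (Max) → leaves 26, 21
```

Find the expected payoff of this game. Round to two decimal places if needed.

33.67

C (Max): max(37, 71) = 71
D (Chance): 1/3·25 + 2/3·38 = 33.67
B (Min): min(71, 33.67) = 33.67
F (Max): max(26, 21) = 26
E (Min): min(26, 83) = 26
Root (Max): max(33.67, 26) = 33.67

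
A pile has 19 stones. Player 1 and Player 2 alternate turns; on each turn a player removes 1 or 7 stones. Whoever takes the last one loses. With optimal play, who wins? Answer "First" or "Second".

i:   0  1  2  3  4  5  6  7  8  9 10 11 12 13 14 15 16 17 18 19
     W  L  W  L  W  L  W  L  W  L  W  L  W  L  W  L  W  L  W  L
Position 19 is L, so the second player wins.

Second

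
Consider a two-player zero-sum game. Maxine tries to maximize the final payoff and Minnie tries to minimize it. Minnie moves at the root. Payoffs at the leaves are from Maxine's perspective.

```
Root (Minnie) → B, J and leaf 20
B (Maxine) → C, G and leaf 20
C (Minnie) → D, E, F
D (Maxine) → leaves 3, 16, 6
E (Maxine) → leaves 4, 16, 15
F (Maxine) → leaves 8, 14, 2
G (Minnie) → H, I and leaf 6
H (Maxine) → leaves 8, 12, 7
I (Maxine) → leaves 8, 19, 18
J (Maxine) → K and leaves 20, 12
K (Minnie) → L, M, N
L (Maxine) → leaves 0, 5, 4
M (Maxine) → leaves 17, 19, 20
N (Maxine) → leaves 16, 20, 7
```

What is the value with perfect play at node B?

D: max(3, 16, 6) = 16
E: max(4, 16, 15) = 16
F: max(8, 14, 2) = 14
C: min(16, 16, 14) = 14
H: max(8, 12, 7) = 12
I: max(8, 19, 18) = 19
G: min(12, 19, 6) = 6
B: max(14, 6, 20) = 20

20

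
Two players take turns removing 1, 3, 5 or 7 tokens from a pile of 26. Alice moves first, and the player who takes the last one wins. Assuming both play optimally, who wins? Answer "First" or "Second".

Mark each pile size as W (mover wins) or L (mover loses):
i:   0  1  2  3  4  5  6  7  8  9 10 11 12 13 14 15 16 17 18 19 20 21 22 23 24 25 26
     L  W  L  W  L  W  L  W  L  W  L  W  L  W  L  W  L  W  L  W  L  W  L  W  L  W  L
Position 26 is L, so the second player wins.

Second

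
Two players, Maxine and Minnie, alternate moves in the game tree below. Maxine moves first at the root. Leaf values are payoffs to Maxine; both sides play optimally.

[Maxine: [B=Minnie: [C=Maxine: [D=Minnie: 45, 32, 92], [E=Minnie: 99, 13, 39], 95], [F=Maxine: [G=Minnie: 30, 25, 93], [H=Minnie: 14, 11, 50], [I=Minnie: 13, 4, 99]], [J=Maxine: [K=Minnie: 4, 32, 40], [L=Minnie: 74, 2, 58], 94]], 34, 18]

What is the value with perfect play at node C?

D: min(45, 32, 92) = 32
E: min(99, 13, 39) = 13
C: max(32, 13, 95) = 95

95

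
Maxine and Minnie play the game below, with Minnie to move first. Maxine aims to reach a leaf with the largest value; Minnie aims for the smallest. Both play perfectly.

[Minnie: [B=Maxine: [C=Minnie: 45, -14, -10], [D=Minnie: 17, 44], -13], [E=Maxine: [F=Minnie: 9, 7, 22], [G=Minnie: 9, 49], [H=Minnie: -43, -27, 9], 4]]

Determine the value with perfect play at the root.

9

C (Minnie): min(45, -14, -10) = -14
D (Minnie): min(17, 44) = 17
B (Maxine): max(-14, 17, -13) = 17
F (Minnie): min(9, 7, 22) = 7
G (Minnie): min(9, 49) = 9
H (Minnie): min(-43, -27, 9) = -43
E (Maxine): max(7, 9, -43, 4) = 9
Root (Minnie): min(17, 9) = 9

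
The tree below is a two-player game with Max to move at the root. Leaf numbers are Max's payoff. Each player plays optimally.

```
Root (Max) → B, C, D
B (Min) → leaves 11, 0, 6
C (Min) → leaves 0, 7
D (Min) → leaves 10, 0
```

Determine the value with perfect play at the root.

0

B (Min): min(11, 0, 6) = 0
C (Min): min(0, 7) = 0
D (Min): min(10, 0) = 0
Root (Max): max(0, 0, 0) = 0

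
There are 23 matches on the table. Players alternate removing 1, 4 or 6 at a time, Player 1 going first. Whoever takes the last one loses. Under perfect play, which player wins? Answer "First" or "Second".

Positions where the player to move wins (W) vs loses (L):
i:   0  1  2  3  4  5  6  7  8  9 10 11 12 13 14 15 16 17 18 19 20 21 22 23
     W  L  W  L  W  W  L  W  L  W  W  L  W  L  W  W  L  W  L  W  W  L  W  L
Position 23 is L, so the second player wins.

Second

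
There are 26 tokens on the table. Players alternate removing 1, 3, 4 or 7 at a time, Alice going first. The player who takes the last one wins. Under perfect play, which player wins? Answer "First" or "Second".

Mark each pile size as W (mover wins) or L (mover loses):
i:   0  1  2  3  4  5  6  7  8  9 10 11 12 13 14 15 16 17 18 19 20 21 22 23 24 25 26
     L  W  L  W  W  W  W  W  L  W  L  W  W  W  W  W  L  W  L  W  W  W  W  W  L  W  L
Position 26 is L, so the second player wins.

Second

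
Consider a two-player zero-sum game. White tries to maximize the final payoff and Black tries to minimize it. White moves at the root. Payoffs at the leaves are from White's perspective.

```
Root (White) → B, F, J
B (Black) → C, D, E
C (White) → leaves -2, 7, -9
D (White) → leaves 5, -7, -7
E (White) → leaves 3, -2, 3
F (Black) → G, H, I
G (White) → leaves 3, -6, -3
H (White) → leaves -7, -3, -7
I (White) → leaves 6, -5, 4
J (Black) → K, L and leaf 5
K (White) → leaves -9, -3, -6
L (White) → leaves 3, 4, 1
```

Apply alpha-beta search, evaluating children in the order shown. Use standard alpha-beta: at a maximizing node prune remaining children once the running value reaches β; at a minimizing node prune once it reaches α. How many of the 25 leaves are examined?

15

C [α=-∞,β=+∞]: v=7
D [α=-∞,β=7]: v=5
E [α=-∞,β=5]: v=3
B [α=-∞,β=+∞]: v=3
G [α=3,β=+∞]: v=3
F [α=3,β=+∞]: v=3 after child 1 ≤ α → α-cutoff, skip 2
K [α=3,β=+∞]: v=-3
J [α=3,β=+∞]: v=-3 after child 1 ≤ α → α-cutoff, skip 2
Root [α=-∞,β=+∞]: v=3
Leaves evaluated: 15 of 25.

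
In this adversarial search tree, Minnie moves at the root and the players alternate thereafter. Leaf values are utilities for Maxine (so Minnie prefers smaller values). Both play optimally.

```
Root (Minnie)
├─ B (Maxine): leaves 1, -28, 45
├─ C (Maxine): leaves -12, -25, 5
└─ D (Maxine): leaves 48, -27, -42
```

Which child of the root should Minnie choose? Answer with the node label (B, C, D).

C

B (Maxine): max(1, -28, 45) = 45
C (Maxine): max(-12, -25, 5) = 5
D (Maxine): max(48, -27, -42) = 48
Root (Minnie): min(45, 5, 48) = 5
Minnie picks the child with the lowest value: C (value 5).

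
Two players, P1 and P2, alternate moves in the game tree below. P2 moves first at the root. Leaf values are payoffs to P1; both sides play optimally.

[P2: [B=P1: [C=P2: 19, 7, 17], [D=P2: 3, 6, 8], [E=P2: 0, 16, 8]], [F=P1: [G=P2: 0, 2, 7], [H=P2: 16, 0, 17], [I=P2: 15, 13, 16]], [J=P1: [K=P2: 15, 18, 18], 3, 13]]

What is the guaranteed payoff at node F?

13

G: min(0, 2, 7) = 0
H: min(16, 0, 17) = 0
I: min(15, 13, 16) = 13
F: max(0, 0, 13) = 13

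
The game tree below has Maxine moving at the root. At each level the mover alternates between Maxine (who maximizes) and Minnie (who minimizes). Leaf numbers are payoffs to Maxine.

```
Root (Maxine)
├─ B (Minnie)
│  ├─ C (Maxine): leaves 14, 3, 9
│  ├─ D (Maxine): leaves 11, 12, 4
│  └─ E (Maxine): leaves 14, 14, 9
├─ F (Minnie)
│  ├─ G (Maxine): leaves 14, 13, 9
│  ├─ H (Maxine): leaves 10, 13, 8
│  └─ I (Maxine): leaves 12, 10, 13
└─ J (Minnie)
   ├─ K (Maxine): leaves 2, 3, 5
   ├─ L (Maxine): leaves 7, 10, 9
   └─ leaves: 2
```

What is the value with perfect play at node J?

K: max(2, 3, 5) = 5
L: max(7, 10, 9) = 10
J: min(5, 10, 2) = 2

2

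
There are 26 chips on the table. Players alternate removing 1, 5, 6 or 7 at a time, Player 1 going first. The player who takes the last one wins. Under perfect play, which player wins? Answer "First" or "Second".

Second

Mark each pile size as W (mover wins) or L (mover loses):
i:   0  1  2  3  4  5  6  7  8  9 10 11 12 13 14 15 16 17 18 19 20 21 22 23 24 25 26
     L  W  L  W  L  W  W  W  W  W  W  W  L  W  L  W  L  W  W  W  W  W  W  W  L  W  L
Position 26 is L, so the second player wins.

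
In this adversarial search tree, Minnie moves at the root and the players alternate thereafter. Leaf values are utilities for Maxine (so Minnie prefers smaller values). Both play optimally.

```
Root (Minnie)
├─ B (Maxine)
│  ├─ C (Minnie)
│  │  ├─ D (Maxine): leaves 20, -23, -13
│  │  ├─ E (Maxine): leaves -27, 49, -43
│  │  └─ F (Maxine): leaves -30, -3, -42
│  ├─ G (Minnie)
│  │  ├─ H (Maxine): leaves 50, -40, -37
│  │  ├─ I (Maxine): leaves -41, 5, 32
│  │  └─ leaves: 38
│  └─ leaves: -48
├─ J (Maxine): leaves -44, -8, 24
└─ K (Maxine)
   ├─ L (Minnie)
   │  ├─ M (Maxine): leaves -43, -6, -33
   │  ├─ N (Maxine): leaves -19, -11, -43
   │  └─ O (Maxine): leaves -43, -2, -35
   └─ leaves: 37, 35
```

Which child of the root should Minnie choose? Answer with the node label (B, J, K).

D (Maxine): max(20, -23, -13) = 20
E (Maxine): max(-27, 49, -43) = 49
F (Maxine): max(-30, -3, -42) = -3
C (Minnie): min(20, 49, -3) = -3
H (Maxine): max(50, -40, -37) = 50
I (Maxine): max(-41, 5, 32) = 32
G (Minnie): min(50, 32, 38) = 32
B (Maxine): max(-3, 32, -48) = 32
J (Maxine): max(-44, -8, 24) = 24
M (Maxine): max(-43, -6, -33) = -6
N (Maxine): max(-19, -11, -43) = -11
O (Maxine): max(-43, -2, -35) = -2
L (Minnie): min(-6, -11, -2) = -11
K (Maxine): max(-11, 37, 35) = 37
Root (Minnie): min(32, 24, 37) = 24
Minnie picks the child with the lowest value: J (value 24).

J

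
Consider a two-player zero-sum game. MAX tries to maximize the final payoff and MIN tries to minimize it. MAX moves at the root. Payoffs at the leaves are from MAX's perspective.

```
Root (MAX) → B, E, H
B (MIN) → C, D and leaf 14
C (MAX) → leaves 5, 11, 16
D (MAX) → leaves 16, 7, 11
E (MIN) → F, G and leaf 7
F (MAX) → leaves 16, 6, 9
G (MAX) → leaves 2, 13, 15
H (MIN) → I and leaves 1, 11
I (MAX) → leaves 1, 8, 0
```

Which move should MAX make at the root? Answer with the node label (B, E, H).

C (MAX): max(5, 11, 16) = 16
D (MAX): max(16, 7, 11) = 16
B (MIN): min(16, 16, 14) = 14
F (MAX): max(16, 6, 9) = 16
G (MAX): max(2, 13, 15) = 15
E (MIN): min(16, 15, 7) = 7
I (MAX): max(1, 8, 0) = 8
H (MIN): min(8, 1, 11) = 1
Root (MAX): max(14, 7, 1) = 14
MAX picks the child with the highest value: B (value 14).

B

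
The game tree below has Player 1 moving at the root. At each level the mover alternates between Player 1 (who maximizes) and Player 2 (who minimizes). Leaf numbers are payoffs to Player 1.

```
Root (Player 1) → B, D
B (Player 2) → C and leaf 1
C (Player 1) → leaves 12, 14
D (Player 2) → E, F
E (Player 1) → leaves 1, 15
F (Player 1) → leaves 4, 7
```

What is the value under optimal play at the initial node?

C (Player 1): max(12, 14) = 14
B (Player 2): min(14, 1) = 1
E (Player 1): max(1, 15) = 15
F (Player 1): max(4, 7) = 7
D (Player 2): min(15, 7) = 7
Root (Player 1): max(1, 7) = 7

7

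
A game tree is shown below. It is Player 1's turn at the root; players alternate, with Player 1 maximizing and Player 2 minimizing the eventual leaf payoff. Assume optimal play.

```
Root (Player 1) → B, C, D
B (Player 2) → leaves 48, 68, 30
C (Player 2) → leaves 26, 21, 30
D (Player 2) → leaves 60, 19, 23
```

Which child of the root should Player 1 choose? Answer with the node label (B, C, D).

B

B (Player 2): min(48, 68, 30) = 30
C (Player 2): min(26, 21, 30) = 21
D (Player 2): min(60, 19, 23) = 19
Root (Player 1): max(30, 21, 19) = 30
Player 1 picks the child with the highest value: B (value 30).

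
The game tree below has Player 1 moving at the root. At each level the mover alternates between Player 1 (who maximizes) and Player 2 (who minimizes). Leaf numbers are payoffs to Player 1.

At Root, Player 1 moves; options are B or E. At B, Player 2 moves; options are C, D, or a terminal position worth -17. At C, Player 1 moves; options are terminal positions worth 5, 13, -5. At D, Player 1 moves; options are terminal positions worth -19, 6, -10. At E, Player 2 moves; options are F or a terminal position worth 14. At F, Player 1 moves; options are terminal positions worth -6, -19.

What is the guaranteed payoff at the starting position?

-6

C (Player 1): max(5, 13, -5) = 13
D (Player 1): max(-19, 6, -10) = 6
B (Player 2): min(13, 6, -17) = -17
F (Player 1): max(-6, -19) = -6
E (Player 2): min(-6, 14) = -6
Root (Player 1): max(-17, -6) = -6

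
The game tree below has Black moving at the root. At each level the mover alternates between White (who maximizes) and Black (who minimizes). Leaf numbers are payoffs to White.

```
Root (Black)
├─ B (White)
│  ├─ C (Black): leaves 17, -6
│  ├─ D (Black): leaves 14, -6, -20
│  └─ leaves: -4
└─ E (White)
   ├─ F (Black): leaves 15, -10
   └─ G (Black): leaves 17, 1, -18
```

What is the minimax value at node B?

C: min(17, -6) = -6
D: min(14, -6, -20) = -20
B: max(-6, -20, -4) = -4

-4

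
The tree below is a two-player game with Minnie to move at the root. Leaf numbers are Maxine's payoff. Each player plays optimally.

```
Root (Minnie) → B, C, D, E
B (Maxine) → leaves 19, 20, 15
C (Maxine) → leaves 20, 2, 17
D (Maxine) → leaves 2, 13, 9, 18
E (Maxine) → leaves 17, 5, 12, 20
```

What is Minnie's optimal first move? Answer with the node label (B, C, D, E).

B (Maxine): max(19, 20, 15) = 20
C (Maxine): max(20, 2, 17) = 20
D (Maxine): max(2, 13, 9, 18) = 18
E (Maxine): max(17, 5, 12, 20) = 20
Root (Minnie): min(20, 20, 18, 20) = 18
Minnie picks the child with the lowest value: D (value 18).

D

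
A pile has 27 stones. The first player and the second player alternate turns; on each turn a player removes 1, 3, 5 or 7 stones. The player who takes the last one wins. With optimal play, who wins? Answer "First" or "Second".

Mark each pile size as W (mover wins) or L (mover loses):
i:   0  1  2  3  4  5  6  7  8  9 10 11 12 13 14 15 16 17 18 19 20 21 22 23 24 25 26 27
     L  W  L  W  L  W  L  W  L  W  L  W  L  W  L  W  L  W  L  W  L  W  L  W  L  W  L  W
Position 27 is W, so the first player wins.

First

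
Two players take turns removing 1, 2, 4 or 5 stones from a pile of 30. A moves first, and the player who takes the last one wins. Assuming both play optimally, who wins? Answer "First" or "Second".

Second

Mark each pile size as W (mover wins) or L (mover loses):
i:   0  1  2  3  4  5  6  7  8  9 10 11 12 13 14 15 16 17 18 19 20 21 22 23 24 25 26 27 28 29 30
     L  W  W  L  W  W  L  W  W  L  W  W  L  W  W  L  W  W  L  W  W  L  W  W  L  W  W  L  W  W  L
Position 30 is L, so the second player wins.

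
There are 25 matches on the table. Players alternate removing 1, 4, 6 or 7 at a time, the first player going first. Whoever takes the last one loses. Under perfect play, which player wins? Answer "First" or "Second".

Positions where the player to move wins (W) vs loses (L):
i:   0  1  2  3  4  5  6  7  8  9 10 11 12 13 14 15 16 17 18 19 20 21 22 23 24 25
     W  L  W  L  W  W  L  W  W  W  W  L  W  W  L  W  L  W  W  L  W  W  W  W  L  W
Position 25 is W, so the first player wins.

First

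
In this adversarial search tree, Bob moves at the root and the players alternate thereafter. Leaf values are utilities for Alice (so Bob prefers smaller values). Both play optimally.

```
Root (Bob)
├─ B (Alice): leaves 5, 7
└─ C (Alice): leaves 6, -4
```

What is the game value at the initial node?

B (Alice): max(5, 7) = 7
C (Alice): max(6, -4) = 6
Root (Bob): min(7, 6) = 6

6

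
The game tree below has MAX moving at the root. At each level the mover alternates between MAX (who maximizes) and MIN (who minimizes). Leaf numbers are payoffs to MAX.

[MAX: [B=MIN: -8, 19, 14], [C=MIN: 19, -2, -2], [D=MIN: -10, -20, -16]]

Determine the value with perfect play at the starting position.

B (MIN): min(-8, 19, 14) = -8
C (MIN): min(19, -2, -2) = -2
D (MIN): min(-10, -20, -16) = -20
Root (MAX): max(-8, -2, -20) = -2

-2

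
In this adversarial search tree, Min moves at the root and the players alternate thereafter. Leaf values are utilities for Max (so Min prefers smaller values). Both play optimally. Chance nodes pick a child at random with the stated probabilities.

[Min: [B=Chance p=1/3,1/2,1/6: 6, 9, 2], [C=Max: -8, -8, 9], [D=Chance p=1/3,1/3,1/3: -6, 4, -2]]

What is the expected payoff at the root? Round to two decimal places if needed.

B (Chance): 1/3·6 + 1/2·9 + 1/6·2 = 6.83
C (Max): max(-8, -8, 9) = 9
D (Chance): 1/3·-6 + 1/3·4 + 1/3·-2 = -1.33
Root (Min): min(6.83, 9, -1.33) = -1.33

-1.33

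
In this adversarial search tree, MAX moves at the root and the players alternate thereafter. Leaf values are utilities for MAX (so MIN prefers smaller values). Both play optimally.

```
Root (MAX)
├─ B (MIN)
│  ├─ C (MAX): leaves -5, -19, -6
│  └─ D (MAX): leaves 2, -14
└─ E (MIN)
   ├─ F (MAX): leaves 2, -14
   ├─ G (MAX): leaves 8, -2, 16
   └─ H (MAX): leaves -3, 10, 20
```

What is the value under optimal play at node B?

C: max(-5, -19, -6) = -5
D: max(2, -14) = 2
B: min(-5, 2) = -5

-5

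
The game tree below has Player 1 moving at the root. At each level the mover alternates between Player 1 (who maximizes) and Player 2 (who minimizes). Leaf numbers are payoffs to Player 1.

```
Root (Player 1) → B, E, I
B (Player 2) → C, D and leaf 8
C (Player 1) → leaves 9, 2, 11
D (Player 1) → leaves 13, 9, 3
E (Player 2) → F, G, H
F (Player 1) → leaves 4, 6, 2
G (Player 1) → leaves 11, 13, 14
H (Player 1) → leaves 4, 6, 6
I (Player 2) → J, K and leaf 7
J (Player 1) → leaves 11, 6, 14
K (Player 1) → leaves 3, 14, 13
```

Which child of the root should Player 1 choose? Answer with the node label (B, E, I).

C (Player 1): max(9, 2, 11) = 11
D (Player 1): max(13, 9, 3) = 13
B (Player 2): min(11, 13, 8) = 8
F (Player 1): max(4, 6, 2) = 6
G (Player 1): max(11, 13, 14) = 14
H (Player 1): max(4, 6, 6) = 6
E (Player 2): min(6, 14, 6) = 6
J (Player 1): max(11, 6, 14) = 14
K (Player 1): max(3, 14, 13) = 14
I (Player 2): min(14, 14, 7) = 7
Root (Player 1): max(8, 6, 7) = 8
Player 1 picks the child with the highest value: B (value 8).

B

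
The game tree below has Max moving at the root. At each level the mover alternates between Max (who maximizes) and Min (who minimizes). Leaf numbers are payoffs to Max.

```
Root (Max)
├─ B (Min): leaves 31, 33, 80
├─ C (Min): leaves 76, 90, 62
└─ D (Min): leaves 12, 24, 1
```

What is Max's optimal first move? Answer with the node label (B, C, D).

B (Min): min(31, 33, 80) = 31
C (Min): min(76, 90, 62) = 62
D (Min): min(12, 24, 1) = 1
Root (Max): max(31, 62, 1) = 62
Max picks the child with the highest value: C (value 62).

C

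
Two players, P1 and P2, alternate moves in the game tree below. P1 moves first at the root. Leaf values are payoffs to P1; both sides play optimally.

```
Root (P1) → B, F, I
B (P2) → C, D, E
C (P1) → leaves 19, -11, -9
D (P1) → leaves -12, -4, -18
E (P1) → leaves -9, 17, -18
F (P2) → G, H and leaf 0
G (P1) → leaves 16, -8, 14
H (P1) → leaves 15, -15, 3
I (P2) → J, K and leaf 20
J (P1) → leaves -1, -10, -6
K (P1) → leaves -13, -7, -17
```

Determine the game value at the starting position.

0

C (P1): max(19, -11, -9) = 19
D (P1): max(-12, -4, -18) = -4
E (P1): max(-9, 17, -18) = 17
B (P2): min(19, -4, 17) = -4
G (P1): max(16, -8, 14) = 16
H (P1): max(15, -15, 3) = 15
F (P2): min(16, 15, 0) = 0
J (P1): max(-1, -10, -6) = -1
K (P1): max(-13, -7, -17) = -7
I (P2): min(-1, -7, 20) = -7
Root (P1): max(-4, 0, -7) = 0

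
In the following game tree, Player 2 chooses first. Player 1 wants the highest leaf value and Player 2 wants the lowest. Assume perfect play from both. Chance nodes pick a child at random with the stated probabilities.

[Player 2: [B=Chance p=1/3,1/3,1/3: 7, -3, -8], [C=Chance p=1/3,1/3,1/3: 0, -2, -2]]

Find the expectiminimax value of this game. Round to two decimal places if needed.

B (Chance): 1/3·7 + 1/3·-3 + 1/3·-8 = -1.33
C (Chance): 1/3·0 + 1/3·-2 + 1/3·-2 = -1.33
Root (Player 2): min(-1.33, -1.33) = -1.33

-1.33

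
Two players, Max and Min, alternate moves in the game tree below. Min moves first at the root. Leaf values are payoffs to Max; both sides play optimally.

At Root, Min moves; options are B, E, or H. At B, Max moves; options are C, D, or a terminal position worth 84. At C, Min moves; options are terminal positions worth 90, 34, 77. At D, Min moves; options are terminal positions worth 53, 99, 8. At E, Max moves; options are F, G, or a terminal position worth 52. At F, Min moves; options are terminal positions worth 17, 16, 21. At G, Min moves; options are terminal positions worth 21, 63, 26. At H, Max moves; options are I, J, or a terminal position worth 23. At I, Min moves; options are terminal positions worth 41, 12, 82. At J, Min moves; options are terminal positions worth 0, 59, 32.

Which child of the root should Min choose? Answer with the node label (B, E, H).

C (Min): min(90, 34, 77) = 34
D (Min): min(53, 99, 8) = 8
B (Max): max(34, 8, 84) = 84
F (Min): min(17, 16, 21) = 16
G (Min): min(21, 63, 26) = 21
E (Max): max(16, 21, 52) = 52
I (Min): min(41, 12, 82) = 12
J (Min): min(0, 59, 32) = 0
H (Max): max(12, 0, 23) = 23
Root (Min): min(84, 52, 23) = 23
Min picks the child with the lowest value: H (value 23).

H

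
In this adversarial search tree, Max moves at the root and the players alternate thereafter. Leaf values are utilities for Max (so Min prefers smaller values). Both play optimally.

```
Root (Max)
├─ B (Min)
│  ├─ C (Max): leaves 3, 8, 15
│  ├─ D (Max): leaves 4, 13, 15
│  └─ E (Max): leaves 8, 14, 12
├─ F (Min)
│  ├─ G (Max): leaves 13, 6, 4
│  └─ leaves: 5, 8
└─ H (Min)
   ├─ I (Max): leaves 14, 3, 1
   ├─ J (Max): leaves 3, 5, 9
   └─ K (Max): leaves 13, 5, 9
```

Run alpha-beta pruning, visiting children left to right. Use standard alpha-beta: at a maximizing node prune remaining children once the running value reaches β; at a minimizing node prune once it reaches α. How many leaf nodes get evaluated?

C [α=-∞,β=+∞]: v=15
D [α=-∞,β=15]: v=15
E [α=-∞,β=15]: v=14
B [α=-∞,β=+∞]: v=14
G [α=14,β=+∞]: v=13
F [α=14,β=+∞]: v=13 after child 1 ≤ α → α-cutoff, skip 2
I [α=14,β=+∞]: v=14
H [α=14,β=+∞]: v=14 after child 1 ≤ α → α-cutoff, skip 2
Root [α=-∞,β=+∞]: v=14
Leaves evaluated: 15 of 23.

15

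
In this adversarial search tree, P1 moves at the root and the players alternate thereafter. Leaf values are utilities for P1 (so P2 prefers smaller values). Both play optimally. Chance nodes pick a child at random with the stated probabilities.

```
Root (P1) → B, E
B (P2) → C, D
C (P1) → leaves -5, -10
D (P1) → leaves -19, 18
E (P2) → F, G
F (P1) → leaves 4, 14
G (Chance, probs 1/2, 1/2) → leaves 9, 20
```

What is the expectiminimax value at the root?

C (P1): max(-5, -10) = -5
D (P1): max(-19, 18) = 18
B (P2): min(-5, 18) = -5
F (P1): max(4, 14) = 14
G (Chance): 1/2·9 + 1/2·20 = 14.5
E (P2): min(14, 14.5) = 14
Root (P1): max(-5, 14) = 14

14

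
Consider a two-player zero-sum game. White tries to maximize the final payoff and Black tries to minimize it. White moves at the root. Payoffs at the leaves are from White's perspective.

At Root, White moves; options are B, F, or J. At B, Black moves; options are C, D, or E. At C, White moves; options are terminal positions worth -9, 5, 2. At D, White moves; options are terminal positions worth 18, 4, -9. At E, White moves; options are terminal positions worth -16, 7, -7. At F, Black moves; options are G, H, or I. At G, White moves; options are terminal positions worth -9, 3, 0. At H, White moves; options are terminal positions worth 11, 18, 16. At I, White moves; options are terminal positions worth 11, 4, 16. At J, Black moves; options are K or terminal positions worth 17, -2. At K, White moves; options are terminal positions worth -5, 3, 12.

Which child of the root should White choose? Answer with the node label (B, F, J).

C (White): max(-9, 5, 2) = 5
D (White): max(18, 4, -9) = 18
E (White): max(-16, 7, -7) = 7
B (Black): min(5, 18, 7) = 5
G (White): max(-9, 3, 0) = 3
H (White): max(11, 18, 16) = 18
I (White): max(11, 4, 16) = 16
F (Black): min(3, 18, 16) = 3
K (White): max(-5, 3, 12) = 12
J (Black): min(12, 17, -2) = -2
Root (White): max(5, 3, -2) = 5
White picks the child with the highest value: B (value 5).

B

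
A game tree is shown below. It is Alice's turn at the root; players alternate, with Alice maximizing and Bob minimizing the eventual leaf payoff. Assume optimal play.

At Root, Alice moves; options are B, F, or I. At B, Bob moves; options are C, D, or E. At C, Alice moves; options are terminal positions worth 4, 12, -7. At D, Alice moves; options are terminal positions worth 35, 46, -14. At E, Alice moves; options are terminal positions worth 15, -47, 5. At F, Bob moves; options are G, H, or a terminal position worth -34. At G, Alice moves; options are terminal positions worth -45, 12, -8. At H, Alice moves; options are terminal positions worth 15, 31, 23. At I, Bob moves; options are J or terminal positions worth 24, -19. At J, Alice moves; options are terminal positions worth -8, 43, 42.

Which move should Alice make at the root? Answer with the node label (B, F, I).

C (Alice): max(4, 12, -7) = 12
D (Alice): max(35, 46, -14) = 46
E (Alice): max(15, -47, 5) = 15
B (Bob): min(12, 46, 15) = 12
G (Alice): max(-45, 12, -8) = 12
H (Alice): max(15, 31, 23) = 31
F (Bob): min(12, 31, -34) = -34
J (Alice): max(-8, 43, 42) = 43
I (Bob): min(43, 24, -19) = -19
Root (Alice): max(12, -34, -19) = 12
Alice picks the child with the highest value: B (value 12).

B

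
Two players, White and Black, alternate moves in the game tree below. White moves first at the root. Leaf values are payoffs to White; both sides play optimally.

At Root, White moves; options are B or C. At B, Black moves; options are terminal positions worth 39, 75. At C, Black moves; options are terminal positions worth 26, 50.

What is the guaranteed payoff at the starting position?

39

B (Black): min(39, 75) = 39
C (Black): min(26, 50) = 26
Root (White): max(39, 26) = 39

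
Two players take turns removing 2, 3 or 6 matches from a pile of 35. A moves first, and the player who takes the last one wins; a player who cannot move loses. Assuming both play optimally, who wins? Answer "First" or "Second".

First

Mark each pile size as W (mover wins) or L (mover loses):
i:   0  1  2  3  4  5  6  7  8  9 10 11 12 13 14 15 16 17 18 19 20 21 22 23 24 25 26 27 28 29 30 31 32 33 34 35
     L  L  W  W  W  L  W  W  W  L  L  W  W  W  L  W  W  W  L  L  W  W  W  L  W  W  W  L  L  W  W  W  L  W  W  W
Position 35 is W, so the first player wins.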